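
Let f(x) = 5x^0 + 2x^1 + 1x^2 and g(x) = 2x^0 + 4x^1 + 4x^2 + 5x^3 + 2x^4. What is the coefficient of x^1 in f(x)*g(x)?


Cauchy product at x^1:
5*4 + 2*2
= 24

24


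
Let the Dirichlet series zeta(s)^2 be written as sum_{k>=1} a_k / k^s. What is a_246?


The Dirichlet convolution of the constant function 1 with itself gives (1 * 1)(k) = sum_{d | k} 1 = d(k), the number of positive divisors of k.
Since zeta(s) = sum_{k>=1} 1/k^s, we have zeta(s)^2 = sum_{k>=1} d(k)/k^s, so a_k = d(k).
For k = 246: the divisors are 1, 2, 3, 6, 41, 82, 123, 246.
Count = 8.

8


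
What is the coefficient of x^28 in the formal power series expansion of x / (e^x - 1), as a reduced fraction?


The exponential generating function for Bernoulli numbers is
x / (e^x - 1) = sum_{k>=0} B_k x^k / k!.
So the coefficient of x^28 in x / (e^x - 1) is B_28 / 28!.
Computing: B_28 = -23749461029/870, 28! = 304888344611713860501504000000, giving
-23749461029/870 / 304888344611713860501504000000 = -3392780147/37893265687455865519472640000000.

-3392780147/37893265687455865519472640000000


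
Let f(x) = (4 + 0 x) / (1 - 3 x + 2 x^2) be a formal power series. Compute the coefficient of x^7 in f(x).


Write f(x) = sum_{k>=0} a_k x^k. Multiplying both sides by 1 - 3 x + 2 x^2 gives
(1 - 3 x + 2 x^2) sum_{k>=0} a_k x^k = 4 + 0 x.
Matching coefficients:
 x^0: a_0 = 4
 x^1: a_1 - 3 a_0 = 0  =>  a_1 = 3*4 + 0 = 12
 x^k (k >= 2): a_k = 3 a_{k-1} - 2 a_{k-2}.
Iterating: a_2 = 28, a_3 = 60, a_4 = 124, a_5 = 252, a_6 = 508, a_7 = 1020.
So the coefficient of x^7 is 1020.

1020


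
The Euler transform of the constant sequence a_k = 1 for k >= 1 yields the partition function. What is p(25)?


The Euler transform converts the sequence a_k = 1 into the number of integer partitions.
Using the recurrence or dynamic programming:
p(25) = 1958

1958


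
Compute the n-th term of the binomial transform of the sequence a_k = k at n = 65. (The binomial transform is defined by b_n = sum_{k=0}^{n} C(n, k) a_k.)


With a_k = k, b_n = sum_{k=0}^{n} C(n, k) k. Using k * C(n, k) = n * C(n-1, k-1) gives b_n = n * sum_{k>=1} C(n-1, k-1) = n * 2^(n-1).
For n = 65: 65 * 2^64 = 65 * 18446744073709551616 = 1199038364791120855040.

1199038364791120855040


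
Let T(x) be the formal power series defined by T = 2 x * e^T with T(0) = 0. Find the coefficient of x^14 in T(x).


Apply the Lagrange inversion formula: if T = 2 x * phi(T) with phi(t) = e^t, then
[x^n] T = 2^n * (1/n) [t^(n-1)] phi(t)^n = 2^n * (1/n) [t^(n-1)] e^(n t) = 2^n * (1/n) * n^(n-1) / (n-1)! = 2^n * n^(n-1) / n!.
When c = 1 this is the Cayley count of rooted labeled trees on n vertices, divided by n!.
For n = 14: 2^14 * 14^13 / 14! = 16384 * 793714773254144/87178291200 = 129586085429248/868725.

129586085429248/868725


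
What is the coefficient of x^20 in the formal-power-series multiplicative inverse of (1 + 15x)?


The inverse is 1/(1 + 15x). Apply the geometric identity 1/(1 - y) = sum_{k>=0} y^k with y = -15x:
1/(1 + 15x) = sum_{k>=0} (-15)^k x^k.
So the coefficient of x^20 is (-15)^20 = 332525673007965087890625.

332525673007965087890625


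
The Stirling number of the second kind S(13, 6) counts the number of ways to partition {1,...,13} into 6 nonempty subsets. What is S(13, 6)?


Using the explicit formula S(n,k) = (1/k!) sum_{j=0}^{k} (-1)^(k-j) C(k,j) j^n:
S(13, 6) = 9321312
Equivalently, S(n,k) is n! times the coefficient of x^n in the EGF (e^x - 1)^k / k!.

9321312


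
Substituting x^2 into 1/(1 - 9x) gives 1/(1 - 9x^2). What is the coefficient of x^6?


The coefficient of x^(2m) in 1/(1 - 9x^2) is 9^m.
With n = 6 = 2*3, the coefficient is 9^3 = 729.

729


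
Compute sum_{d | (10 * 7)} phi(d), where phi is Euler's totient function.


First, 10 * 7 = 70. One classical identity is sum_{d | n} phi(d) = n (each k in [1, n] has a unique gcd with n, and among the k's with gcd(k, n) = n/d there are phi(d) of them). So the sum equals 70. We also verify directly:
Divisors of 70: 1, 2, 5, 7, 10, 14, 35, 70.
phi values: 1, 1, 4, 6, 4, 6, 24, 24.
Sum = 70.

70


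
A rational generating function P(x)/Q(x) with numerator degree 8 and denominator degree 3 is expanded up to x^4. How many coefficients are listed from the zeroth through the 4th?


Expanding up to x^4 gives the coefficients for x^0, x^1, ..., x^4.
That is 4 + 1 = 5 coefficients in total.

5


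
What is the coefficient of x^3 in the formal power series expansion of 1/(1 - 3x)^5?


The general identity 1/(1 - c x)^r = sum_{k>=0} c^k C(k + r - 1, r - 1) x^k follows by substituting y = c x into 1/(1 - y)^r = sum_{k>=0} C(k + r - 1, r - 1) y^k.
For c = 3, r = 5, k = 3:
3^3 * C(7, 4) = 27 * 35 = 945.

945


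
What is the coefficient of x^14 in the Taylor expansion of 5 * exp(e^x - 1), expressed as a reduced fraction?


exp(e^x - 1) = sum_{k>=0} Bell_k x^k / k!, where Bell_k is the k-th Bell number.
So the coefficient of x^14 is 5 * Bell_14 / 14!.
Computing: Bell_14 = 190899322 and 14! = 87178291200, giving
5 * 190899322/87178291200 = 95449661/8717829120.

95449661/8717829120


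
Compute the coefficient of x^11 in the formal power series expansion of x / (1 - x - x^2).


Let f(x) = sum_{k>=0} a_k x^k. Multiplying f(x) * (1 - x - x^2) = x and matching coefficients gives a_0 = 0, a_1 = 1, and a_k = a_{k-1} + a_{k-2} for k >= 2. These are the Fibonacci numbers F_k.
Iterating from F_0 = 0, F_1 = 1:
F_0=0, F_1=1, F_2=1, F_3=2, F_4=3, F_5=5, F_6=8, F_7=13, F_8=21, F_9=34, ...
F_11 = 89.

89


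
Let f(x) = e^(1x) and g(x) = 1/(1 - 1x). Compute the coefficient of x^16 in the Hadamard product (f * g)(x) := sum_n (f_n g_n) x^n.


Expanding: f_k = 1^k/k! (from e^(1x)) and g_k = 1^k (from 1/(1 - 1x)). So the Hadamard coefficient (f * g)_k = 1^k 1^k / k! = (1)^k / k!.
For k = 16: 1^16/16! = 1/20922789888000 = 1/20922789888000.

1/20922789888000


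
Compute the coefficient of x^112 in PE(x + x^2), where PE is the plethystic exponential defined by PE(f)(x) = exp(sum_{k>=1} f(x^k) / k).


With f(x) = x + x^2, the exponent is sum_{k>=1} (x^k + x^(2k)) / k = -ln(1 - x) - ln(1 - x^2). Exponentiating:
PE(x + x^2) = 1 / ((1 - x)(1 - x^2)).
This is the generating function for partitions of n into parts of size 1 or 2. The number of 2's can be any j in 0..56, and the rest are 1's, so
[x^112] = floor(112/2) + 1 = 57.

57


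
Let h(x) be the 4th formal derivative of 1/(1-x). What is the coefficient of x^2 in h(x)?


Differentiating 4 times: d^4/dx^4 [1/(1-x)] = 4!/(1-x)^5.
The expansion 1/(1-x)^5 = sum_{k>=0} C(k+4, 4) x^k, so the coefficient of x^n in 4!/(1-x)^5 is 4! * C(n+4, 4).
For n = 2: 24 * C(6, 4) = 24 * 15 = 360

360


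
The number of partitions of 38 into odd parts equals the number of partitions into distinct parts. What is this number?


Computing partitions of 38 into odd parts (1, 3, 5, ...):
Using the generating function prod_{k>=0} 1/(1-x^(2k+1)),
the count is 864

864


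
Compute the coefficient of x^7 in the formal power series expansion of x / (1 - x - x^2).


Let f(x) = sum_{k>=0} a_k x^k. Multiplying f(x) * (1 - x - x^2) = x and matching coefficients gives a_0 = 0, a_1 = 1, and a_k = a_{k-1} + a_{k-2} for k >= 2. These are the Fibonacci numbers F_k.
Iterating from F_0 = 0, F_1 = 1:
F_0=0, F_1=1, F_2=1, F_3=2, F_4=3, F_5=5, F_6=8, F_7=13
F_7 = 13.

13


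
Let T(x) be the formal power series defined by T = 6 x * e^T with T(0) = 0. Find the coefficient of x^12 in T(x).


Apply the Lagrange inversion formula: if T = 6 x * phi(T) with phi(t) = e^t, then
[x^n] T = 6^n * (1/n) [t^(n-1)] phi(t)^n = 6^n * (1/n) [t^(n-1)] e^(n t) = 6^n * (1/n) * n^(n-1) / (n-1)! = 6^n * n^(n-1) / n!.
When c = 1 this is the Cayley count of rooted labeled trees on n vertices, divided by n!.
For n = 12: 6^12 * 12^11 / 12! = 2176782336 * 743008370688/479001600 = 6499837226778624/1925.

6499837226778624/1925


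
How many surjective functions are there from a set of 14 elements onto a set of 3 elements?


By inclusion-exclusion on which target elements are missed, the number of surjections from an n-set onto a k-set is
surj(n, k) = sum_{j=0}^{k} (-1)^j C(k, j) (k - j)^n.
Equivalently surj(n, k) = k! * S(n, k), where S(n, k) is the Stirling number of the second kind.
For n = 14, k = 3:
S(14, 3) = 788970, so
surj = 3! * 788970 = 6 * 788970 = 4733820.

4733820


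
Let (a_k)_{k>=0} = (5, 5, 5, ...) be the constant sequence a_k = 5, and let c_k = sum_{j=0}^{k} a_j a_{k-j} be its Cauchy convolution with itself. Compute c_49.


Since a_j = 5 for all j >= 0, the convolution sum becomes
c_k = sum_{j=0}^{k} 5 * 5 = 25 * (k + 1).
Equivalently, the generating function of (a_k) is 5/(1 - x) and its square is 25/(1 - x)^2 = sum_{k>=0} 25(k + 1) x^k.
For k = 49: 25 * 50 = 1250.

1250


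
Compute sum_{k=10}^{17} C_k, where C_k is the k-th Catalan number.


C_10 through C_17: 16796, 58786, 208012, 742900, 2674440, 9694845, 35357670, 129644790
Sum = 16796 + 58786 + 208012 + 742900 + 2674440 + 9694845 + 35357670 + 129644790
= 178398239

178398239


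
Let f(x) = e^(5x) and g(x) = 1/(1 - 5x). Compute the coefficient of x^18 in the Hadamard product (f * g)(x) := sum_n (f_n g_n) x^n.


Expanding: f_k = 5^k/k! (from e^(5x)) and g_k = 5^k (from 1/(1 - 5x)). So the Hadamard coefficient (f * g)_k = 5^k 5^k / k! = (25)^k / k!.
For k = 18: 25^18/18! = 14551915228366851806640625/6402373705728000 = 116415321826934814453125/51218989645824.

116415321826934814453125/51218989645824


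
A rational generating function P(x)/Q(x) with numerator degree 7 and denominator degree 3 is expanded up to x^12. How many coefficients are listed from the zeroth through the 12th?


Expanding up to x^12 gives the coefficients for x^0, x^1, ..., x^12.
That is 12 + 1 = 13 coefficients in total.

13


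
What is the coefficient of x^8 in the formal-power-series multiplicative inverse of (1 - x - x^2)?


Let the inverse be f(x) = sum_{k>=0} a_k x^k. From f(x) * (1 - x - x^2) = 1 and matching coefficients:
 x^0: a_0 = 1.
 x^1: a_1 - a_0 = 0, so a_1 = 1.
 x^k (k >= 2): a_k - a_{k-1} - a_{k-2} = 0, i.e. a_k = a_{k-1} + a_{k-2}.
This is the Fibonacci-type recurrence shifted so that a_0 = a_1 = 1.
Iterating: a_0=1, a_1=1, a_2=2, a_3=3, a_4=5, a_5=8, a_6=13, a_7=21, a_8=34
a_8 = 34.

34


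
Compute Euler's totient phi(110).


phi(n) counts integers in [1, n] coprime to n. Using the multiplicative formula phi(n) = n * prod_{p | n} (1 - 1/p):
110 = 2 * 5 * 11, so
phi(110) = 110 * (1 - 1/2) * (1 - 1/5) * (1 - 1/11) = 40.

40


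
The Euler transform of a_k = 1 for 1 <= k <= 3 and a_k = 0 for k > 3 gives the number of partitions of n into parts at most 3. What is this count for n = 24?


Partitions of 24 into parts at most 3:
Using generating function (1-x)^(-1)(1-x^2)^(-1)(1-x^3)^(-1),
the coefficient of x^24 = 61

61


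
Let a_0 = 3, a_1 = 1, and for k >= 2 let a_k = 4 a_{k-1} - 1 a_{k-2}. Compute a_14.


Iterating the recurrence forward:
a_0 = 3
a_1 = 1
a_2 = 4*1 - 1*3 = 1
a_3 = 4*1 - 1*1 = 3
a_4 = 4*3 - 1*1 = 11
a_5 = 4*11 - 1*3 = 41
a_6 = 4*41 - 1*11 = 153
a_7 = 4*153 - 1*41 = 571
a_8 = 4*571 - 1*153 = 2131
a_9 = 4*2131 - 1*571 = 7953
a_10 = 4*7953 - 1*2131 = 29681
a_11 = 4*29681 - 1*7953 = 110771
a_12 = 4*110771 - 1*29681 = 413403
a_13 = 4*413403 - 1*110771 = 1542841
a_14 = 4*1542841 - 1*413403 = 5757961
So a_14 = 5757961.

5757961


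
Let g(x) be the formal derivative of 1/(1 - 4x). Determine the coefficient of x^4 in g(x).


Differentiate termwise: d/dx sum_{k>=0} 4^k x^k = sum_{k>=1} k 4^k x^(k-1) = sum_{j>=0} (j+1) 4^(j+1) x^j.
Equivalently, d/dx [1/(1 - 4x)] = 4/(1 - 4x)^2.
For j = 4: 5 * 4^5 = 5 * 1024 = 5120.

5120


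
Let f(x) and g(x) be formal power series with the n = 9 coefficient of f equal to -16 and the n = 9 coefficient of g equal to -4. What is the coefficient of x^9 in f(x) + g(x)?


Addition of formal power series is termwise.
The coefficient of x^9 in f + g = -16 + -4
= -20

-20


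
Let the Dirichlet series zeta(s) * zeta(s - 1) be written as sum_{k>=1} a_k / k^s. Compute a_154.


Convolution gives a_k = sum_{d | k} d * 1 = sum_{d | k} d = sigma(k), the sum of positive divisors of k.
For k = 154, the divisors are 1, 2, 7, 11, 14, 22, 77, 154, so
sigma(154) = 1 + 2 + 7 + 11 + 14 + 22 + 77 + 154 = 288.

288


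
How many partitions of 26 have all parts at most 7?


Using the generating function (1-x)^(-1)(1-x^2)^(-1)...(1-x^7)^(-1),
the coefficient of x^26 counts these restricted partitions.
Result = 1009

1009


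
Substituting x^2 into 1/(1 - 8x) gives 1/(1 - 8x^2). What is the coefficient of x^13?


Since 1/(1 - 8x^2) only has even powers of x,
the coefficient of x^13 (odd) is 0.

0


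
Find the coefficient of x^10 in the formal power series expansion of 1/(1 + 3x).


Write 1/(1 + c x) = 1/(1 - (-c) x) and apply the geometric-series identity
1/(1 - y) = sum_{k>=0} y^k to get 1/(1 + c x) = sum_{k>=0} (-c)^k x^k.
So the coefficient of x^k is (-c)^k = (-1)^k * c^k.
Here c = 3 and k = 10:
(-3)^10 = 1 * 59049 = 59049

59049


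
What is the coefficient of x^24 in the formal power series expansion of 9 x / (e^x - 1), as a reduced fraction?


The exponential generating function for Bernoulli numbers is
x / (e^x - 1) = sum_{k>=0} B_k x^k / k!.
So the coefficient of x^24 in 9 x / (e^x - 1) is 9 B_24 / 24!.
Computing: B_24 = -236364091/2730, 24! = 620448401733239439360000, giving
9 * -236364091/2730 / 620448401733239439360000 = -236364091/188202681859082629939200000.

-236364091/188202681859082629939200000


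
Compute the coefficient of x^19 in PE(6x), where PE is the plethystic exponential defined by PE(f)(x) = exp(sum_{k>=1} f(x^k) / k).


With f(x) = 6x, the exponent is sum_{k>=1} 6 x^k / k = 6 * (-ln(1 - x)). Exponentiating:
PE(6x) = exp(-6 ln(1 - x)) = 1/(1 - x)^6.
By the negative binomial expansion, [x^n] 1/(1 - x)^6 = C(n + 5, 5).
For n = 19: C(24, 5) = 42504.

42504


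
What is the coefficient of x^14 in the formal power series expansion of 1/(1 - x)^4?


The expansion 1/(1 - x)^r = sum_{k>=0} C(k + r - 1, r - 1) x^k follows from the multiset / negative-binomial theorem (or from repeated differentiation of the geometric series).
For r = 4 and k = 14:
C(17, 3) = 355687428096000 / (6 * 87178291200) = 680.

680


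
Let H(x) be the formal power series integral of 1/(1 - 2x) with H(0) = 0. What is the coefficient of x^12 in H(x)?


1/(1 - 2x) = sum_{k>=0} 2^k x^k. Integrating termwise with H(0) = 0:
H(x) = sum_{k>=0} 2^k x^(k+1) / (k+1) = sum_{m>=1} 2^(m-1) x^m / m.
For m = 12: 2^11/12 = 2048/12 = 512/3.

512/3


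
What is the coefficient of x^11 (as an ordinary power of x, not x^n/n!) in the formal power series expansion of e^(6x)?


The exponential series is e^y = sum_{k>=0} y^k / k!. Substituting y = 6x gives
e^(6x) = sum_{k>=0} 6^k x^k / k!.
So the coefficient of x^n is a^n/n! with a = 6, n = 11:
6^11 / 11! = 362797056/39916800 = 17496/1925

17496/1925


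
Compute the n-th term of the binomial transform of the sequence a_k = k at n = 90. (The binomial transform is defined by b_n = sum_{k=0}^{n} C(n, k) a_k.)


With a_k = k, b_n = sum_{k=0}^{n} C(n, k) k. Using k * C(n, k) = n * C(n-1, k-1) gives b_n = n * sum_{k>=1} C(n-1, k-1) = n * 2^(n-1).
For n = 90: 90 * 2^89 = 90 * 618970019642690137449562112 = 55707301767842112370460590080.

55707301767842112370460590080


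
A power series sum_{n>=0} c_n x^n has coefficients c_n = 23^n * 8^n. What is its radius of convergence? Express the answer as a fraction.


By the root test (Cauchy-Hadamard), the radius is R = 1 / limsup_n |c_n|^(1/n).
Here |c_n|^(1/n) = (23^n * 8^n)^(1/n) = 23 * 8 = 184 for all n.
So R = 1/184 = 1/184.

1/184


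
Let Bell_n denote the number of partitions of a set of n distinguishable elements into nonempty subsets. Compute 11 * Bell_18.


Bell_18 can be computed from the Bell triangle or from Dobinski's identity Bell_n = (1/e) * sum_{k>=0} k^n / k!.
Computing Bell_18 = 682076806159.
Then 11 * 682076806159 = 7502844867749.

7502844867749


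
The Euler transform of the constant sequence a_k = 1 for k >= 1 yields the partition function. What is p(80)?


The Euler transform converts the sequence a_k = 1 into the number of integer partitions.
Using the recurrence or dynamic programming:
p(80) = 15796476

15796476


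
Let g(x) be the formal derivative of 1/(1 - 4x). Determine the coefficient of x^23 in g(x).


Differentiate termwise: d/dx sum_{k>=0} 4^k x^k = sum_{k>=1} k 4^k x^(k-1) = sum_{j>=0} (j+1) 4^(j+1) x^j.
Equivalently, d/dx [1/(1 - 4x)] = 4/(1 - 4x)^2.
For j = 23: 24 * 4^24 = 24 * 281474976710656 = 6755399441055744.

6755399441055744


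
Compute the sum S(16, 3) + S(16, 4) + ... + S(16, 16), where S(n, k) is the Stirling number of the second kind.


By definition, S(n, k) counts partitions of an n-set into exactly k nonempty blocks.
Computing row n = 16 for k = 3..16:
S(16, k): 7141686, 171798901, 1096190550, 2734926558, 3281882604, 2141764053, 820784250, 193754990, 28936908, 2757118, 165620, 6020, 120, 1
Sum = 10480109379.

10480109379


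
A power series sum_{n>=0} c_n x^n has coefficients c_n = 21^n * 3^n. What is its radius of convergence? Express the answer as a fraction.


By the root test (Cauchy-Hadamard), the radius is R = 1 / limsup_n |c_n|^(1/n).
Here |c_n|^(1/n) = (21^n * 3^n)^(1/n) = 21 * 3 = 63 for all n.
So R = 1/63 = 1/63.

1/63


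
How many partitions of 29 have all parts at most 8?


Using the generating function (1-x)^(-1)(1-x^2)^(-1)...(1-x^8)^(-1),
the coefficient of x^29 counts these restricted partitions.
Result = 2104

2104


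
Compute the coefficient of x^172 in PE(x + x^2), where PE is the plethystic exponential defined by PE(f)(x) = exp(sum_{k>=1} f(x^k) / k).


With f(x) = x + x^2, the exponent is sum_{k>=1} (x^k + x^(2k)) / k = -ln(1 - x) - ln(1 - x^2). Exponentiating:
PE(x + x^2) = 1 / ((1 - x)(1 - x^2)).
This is the generating function for partitions of n into parts of size 1 or 2. The number of 2's can be any j in 0..86, and the rest are 1's, so
[x^172] = floor(172/2) + 1 = 87.

87


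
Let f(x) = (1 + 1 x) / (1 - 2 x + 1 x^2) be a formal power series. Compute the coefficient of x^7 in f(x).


Write f(x) = sum_{k>=0} a_k x^k. Multiplying both sides by 1 - 2 x + 1 x^2 gives
(1 - 2 x + 1 x^2) sum_{k>=0} a_k x^k = 1 + 1 x.
Matching coefficients:
 x^0: a_0 = 1
 x^1: a_1 - 2 a_0 = 1  =>  a_1 = 2*1 + 1 = 3
 x^k (k >= 2): a_k = 2 a_{k-1} - 1 a_{k-2}.
Iterating: a_2 = 5, a_3 = 7, a_4 = 9, a_5 = 11, a_6 = 13, a_7 = 15.
So the coefficient of x^7 is 15.

15


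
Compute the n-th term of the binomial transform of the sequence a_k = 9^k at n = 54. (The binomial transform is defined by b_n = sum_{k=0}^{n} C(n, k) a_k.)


With a_k = 9^k, b_n = sum_{k=0}^{n} C(n, k) 9^k = (1 + 9)^n by the binomial theorem.
For n = 54: (1 + 9)^54 = 10^54 = 1000000000000000000000000000000000000000000000000000000.

1000000000000000000000000000000000000000000000000000000


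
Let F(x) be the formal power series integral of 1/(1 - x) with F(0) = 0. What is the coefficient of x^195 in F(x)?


1/(1 - x) = sum_{k>=0} x^k. Integrating termwise and using F(0) = 0 gives
F(x) = sum_{k>=0} x^(k+1) / (k+1) = sum_{m>=1} x^m / m = -ln(1 - x).
So the coefficient of x^195 is 1/195 = 1/195.

1/195


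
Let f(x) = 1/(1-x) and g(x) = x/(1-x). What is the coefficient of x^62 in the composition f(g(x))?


First simplify the composition: f(g(x)) = 1/(1 - x/(1-x)) = (1-x)/((1-x) - x) = (1-x)/(1-2x).
Now extract the coefficient. Write (1-x)/(1-2x) = 1/(1-2x) - x/(1-2x).
The coefficient of x^n in 1/(1-2x) is 2^n, and in x/(1-2x) is 2^(n-1) (for n >= 1).
So the coefficient of x^62 is 2^62 - 2^61 = 4611686018427387904 - 2305843009213693952 = 2305843009213693952.

2305843009213693952


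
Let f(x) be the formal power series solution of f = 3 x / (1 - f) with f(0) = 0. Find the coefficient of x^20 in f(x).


Apply Lagrange inversion: f = 3 x * phi(f) with phi(t) = 1/(1 - t), so
[x^n] f = 3^n * (1/n) [t^(n-1)] phi(t)^n = 3^n * (1/n) [t^(n-1)] (1 - t)^(-n) = 3^n * (1/n) C(2n - 2, n - 1) = 3^n * C_{n-1}.
For n = 20: C_19 = C(38, 19) / 20 = 35345263800/20 = 1767263190.
With the 3^20 = 3486784401 factor, the coefficient is 3486784401 * 1767263190 = 6162065723353499190.

6162065723353499190


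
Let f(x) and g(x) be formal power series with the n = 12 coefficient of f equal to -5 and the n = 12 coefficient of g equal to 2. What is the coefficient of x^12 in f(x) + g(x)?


Addition of formal power series is termwise.
The coefficient of x^12 in f + g = -5 + 2
= -3

-3


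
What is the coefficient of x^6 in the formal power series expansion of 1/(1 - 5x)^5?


The general identity 1/(1 - c x)^r = sum_{k>=0} c^k C(k + r - 1, r - 1) x^k follows by substituting y = c x into 1/(1 - y)^r = sum_{k>=0} C(k + r - 1, r - 1) y^k.
For c = 5, r = 5, k = 6:
5^6 * C(10, 4) = 15625 * 210 = 3281250.

3281250


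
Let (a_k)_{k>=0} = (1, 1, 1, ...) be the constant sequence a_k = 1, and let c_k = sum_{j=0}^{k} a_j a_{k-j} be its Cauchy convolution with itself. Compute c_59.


Since a_j = 1 for all j >= 0, the convolution sum becomes
c_k = sum_{j=0}^{k} 1 * 1 = 1 * (k + 1).
Equivalently, the generating function of (a_k) is 1/(1 - x) and its square is 1/(1 - x)^2 = sum_{k>=0} 1(k + 1) x^k.
For k = 59: 1 * 60 = 60.

60


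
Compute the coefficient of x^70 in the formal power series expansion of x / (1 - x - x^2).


Let f(x) = sum_{k>=0} a_k x^k. Multiplying f(x) * (1 - x - x^2) = x and matching coefficients gives a_0 = 0, a_1 = 1, and a_k = a_{k-1} + a_{k-2} for k >= 2. These are the Fibonacci numbers F_k.
Iterating from F_0 = 0, F_1 = 1:
F_0=0, F_1=1, F_2=1, F_3=2, F_4=3, F_5=5, F_6=8, F_7=13, F_8=21, F_9=34, ...
F_70 = 190392490709135.

190392490709135


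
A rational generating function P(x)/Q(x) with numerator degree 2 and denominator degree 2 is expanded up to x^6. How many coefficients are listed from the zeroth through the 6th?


Expanding up to x^6 gives the coefficients for x^0, x^1, ..., x^6.
That is 6 + 1 = 7 coefficients in total.

7


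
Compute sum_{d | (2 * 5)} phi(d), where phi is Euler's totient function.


First, 2 * 5 = 10. One classical identity is sum_{d | n} phi(d) = n (each k in [1, n] has a unique gcd with n, and among the k's with gcd(k, n) = n/d there are phi(d) of them). So the sum equals 10. We also verify directly:
Divisors of 10: 1, 2, 5, 10.
phi values: 1, 1, 4, 4.
Sum = 10.

10


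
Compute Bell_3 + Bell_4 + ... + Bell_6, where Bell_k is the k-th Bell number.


Recall Bell_k counts set partitions of a k-set (with Bell_0 = 1 by convention).
Bell_3 through Bell_6: 5, 15, 52, 203
Sum = 5 + 15 + 52 + 203 = 275.

275


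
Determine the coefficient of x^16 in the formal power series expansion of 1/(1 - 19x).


The geometric series identity gives 1/(1 - c x) = sum_{k>=0} c^k x^k, so the coefficient of x^k is c^k.
Here c = 19 and k = 16.
Computing: 19^16 = 288441413567621167681

288441413567621167681


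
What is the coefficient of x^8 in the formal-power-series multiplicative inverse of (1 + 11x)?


The inverse is 1/(1 + 11x). Apply the geometric identity 1/(1 - y) = sum_{k>=0} y^k with y = -11x:
1/(1 + 11x) = sum_{k>=0} (-11)^k x^k.
So the coefficient of x^8 is (-11)^8 = 214358881.

214358881


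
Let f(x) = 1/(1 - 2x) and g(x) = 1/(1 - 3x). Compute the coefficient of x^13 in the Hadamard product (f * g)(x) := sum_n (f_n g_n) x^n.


f has coefficients f_k = 2^k and g has coefficients g_k = 3^k, so the Hadamard product has coefficient (f*g)_k = 2^k * 3^k = 6^k.
For k = 13: 6^13 = 13060694016.

13060694016


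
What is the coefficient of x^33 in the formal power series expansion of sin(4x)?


The Maclaurin series is sin(t) = sum_{k>=0} (-1)^k t^(2k+1) / (2k+1)!, so substituting t = 4x, only odd powers of x are nonzero, with coefficient of x^(2k+1) equal to (-1)^k 4^(2k+1) / (2k+1)!.
Write 33 = 2*16 + 1, giving the coefficient (-1)^16 * 4^33 / 33! = 73786976294838206464/8683317618811886495518194401280000000 = 34359738368/4043484860477916195764296875.

34359738368/4043484860477916195764296875


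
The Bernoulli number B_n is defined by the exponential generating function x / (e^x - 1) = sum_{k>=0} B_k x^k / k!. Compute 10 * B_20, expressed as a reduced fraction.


Bernoulli numbers can also be computed recursively via B_0 = 1 and sum_{j=0}^{m} C(m+1, j) B_j = 0 for m >= 1. Odd-index Bernoulli numbers vanish for k >= 3.
Computing B_20 = -174611/330, so 10 * B_20 = 10 * -174611/330 = -174611/33.

-174611/33


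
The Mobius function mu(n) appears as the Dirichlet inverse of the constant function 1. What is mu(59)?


59 = 59 (all distinct primes).
mu(59) = (-1)^1 = -1

-1


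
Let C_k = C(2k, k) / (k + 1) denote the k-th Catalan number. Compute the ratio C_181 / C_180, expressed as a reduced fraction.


Using C_k = (2k)! / (k! (k+1)!), the ratio C_{k+1}/C_k simplifies to
C_{k+1}/C_k = [(2k+2)! / ((k+1)! (k+2)!)] * [k! (k+1)! / (2k)!]
 = (2k+2)(2k+1) / ((k+1)(k+2)) = 2(2k+1) / (k+2).
For k = 180: 2(2*180 + 1) / (180 + 2) = 722/182 = 361/91.

361/91


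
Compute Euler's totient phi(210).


phi(n) counts integers in [1, n] coprime to n. Using the multiplicative formula phi(n) = n * prod_{p | n} (1 - 1/p):
210 = 2 * 3 * 5 * 7, so
phi(210) = 210 * (1 - 1/2) * (1 - 1/3) * (1 - 1/5) * (1 - 1/7) = 48.

48


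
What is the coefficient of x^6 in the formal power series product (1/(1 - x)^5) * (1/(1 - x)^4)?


Combine the factors: (1/(1 - x)^5) * (1/(1 - x)^4) = 1/(1 - x)^9.
Then use 1/(1 - x)^r = sum_{k>=0} C(k + r - 1, r - 1) x^k with r = 9 and k = 6:
C(14, 8) = 3003.

3003


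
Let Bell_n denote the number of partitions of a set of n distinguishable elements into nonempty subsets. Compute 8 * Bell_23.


Bell_23 can be computed from the Bell triangle or from Dobinski's identity Bell_n = (1/e) * sum_{k>=0} k^n / k!.
Computing Bell_23 = 44152005855084346.
Then 8 * 44152005855084346 = 353216046840674768.

353216046840674768


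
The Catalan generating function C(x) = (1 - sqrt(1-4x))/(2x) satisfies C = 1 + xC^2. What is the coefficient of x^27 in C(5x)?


Substituting x -> 5x scales the n-th coefficient by 5^n, so [x^27] C(5x) = 5^27 * C_27.
C_27 = C(2*27, 27)/(28) = 1946939425648112/28 = 69533550916004.
So 5^27 * 69533550916004 = 7450580596923828125 * 69533550916004 = 518065325289994478225708007812500.

518065325289994478225708007812500


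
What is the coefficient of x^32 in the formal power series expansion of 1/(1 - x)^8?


The negative binomial / multiset identity is
1/(1 - x)^r = sum_{k>=0} C(k + r - 1, r - 1) x^k.
Here r = 8 and k = 32, so the coefficient is
C(32 + 7, 7) = C(39, 7)
= 15380937

15380937


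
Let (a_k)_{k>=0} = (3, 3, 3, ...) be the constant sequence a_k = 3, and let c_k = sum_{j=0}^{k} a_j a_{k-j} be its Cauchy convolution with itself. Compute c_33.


Since a_j = 3 for all j >= 0, the convolution sum becomes
c_k = sum_{j=0}^{k} 3 * 3 = 9 * (k + 1).
Equivalently, the generating function of (a_k) is 3/(1 - x) and its square is 9/(1 - x)^2 = sum_{k>=0} 9(k + 1) x^k.
For k = 33: 9 * 34 = 306.

306


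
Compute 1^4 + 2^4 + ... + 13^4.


This power sum has a closed form given by Faulhaber's formula
sum_{k=1}^{m} k^p = (1 / (p + 1)) * sum_{j=0}^{p} C(p + 1, j) B_j m^(p + 1 - j),
but for small m direct computation is fastest:
1 + 16 + 81 + 256 + 625 + 1296 + 2401 + 4096 + 6561 + 10000 + 14641 + 20736 + 28561 = 89271.

89271


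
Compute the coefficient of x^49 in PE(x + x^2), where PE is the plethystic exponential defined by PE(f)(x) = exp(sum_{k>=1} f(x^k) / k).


With f(x) = x + x^2, the exponent is sum_{k>=1} (x^k + x^(2k)) / k = -ln(1 - x) - ln(1 - x^2). Exponentiating:
PE(x + x^2) = 1 / ((1 - x)(1 - x^2)).
This is the generating function for partitions of n into parts of size 1 or 2. The number of 2's can be any j in 0..24, and the rest are 1's, so
[x^49] = floor(49/2) + 1 = 25.

25


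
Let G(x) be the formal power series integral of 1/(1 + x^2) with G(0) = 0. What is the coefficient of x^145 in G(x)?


1/(1 + x^2) = sum_{j>=0} (-1)^j x^(2j). Integrating termwise with G(0) = 0:
G(x) = sum_{j>=0} (-1)^j x^(2j+1) / (2j+1) = arctan(x).
Only odd powers are nonzero. For x^145 write 145 = 2*72 + 1, giving
(-1)^72 / 145 = 1/145 = 1/145.

1/145


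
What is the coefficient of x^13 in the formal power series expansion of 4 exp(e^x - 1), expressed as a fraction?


exp(e^x - 1) is the exponential generating function for the Bell numbers Bell_k: exp(e^x - 1) = sum_{k>=0} Bell_k x^k / k!.
So the coefficient of x^13 in 4 exp(e^x - 1) is 4 Bell_13 / 13!.
Computing: Bell_13 = 27644437 and 13! = 6227020800, giving
4 * 27644437/6227020800 = 27644437/1556755200.

27644437/1556755200


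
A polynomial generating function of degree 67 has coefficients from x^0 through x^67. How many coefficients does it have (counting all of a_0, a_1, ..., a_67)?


A polynomial of degree 67 takes the form a_0 + a_1 x + ... + a_67 x^67.
The number of coefficients is 67 + 1 = 68.

68


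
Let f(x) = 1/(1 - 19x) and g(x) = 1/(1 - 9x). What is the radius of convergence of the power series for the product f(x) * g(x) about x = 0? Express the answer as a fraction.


The radius of 1/(1 - 19x) is 1/19 (nearest singularity at x = 1/19), and the radius of 1/(1 - 9x) is 1/9.
The product f(x)*g(x) = 1/((1 - 19x)(1 - 9x)) has singularities at both 1/19 and 1/9, so its radius of convergence is the distance to the nearest one:
min(1/19, 1/9) = 1/19.

1/19


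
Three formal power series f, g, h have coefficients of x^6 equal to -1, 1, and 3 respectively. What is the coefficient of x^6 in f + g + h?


Series addition is componentwise:
-1 + 1 + 3
= 3

3


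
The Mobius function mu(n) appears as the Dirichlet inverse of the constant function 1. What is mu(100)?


100 has a squared prime factor, so mu(100) = 0.
Factorization reveals a repeated prime.

0


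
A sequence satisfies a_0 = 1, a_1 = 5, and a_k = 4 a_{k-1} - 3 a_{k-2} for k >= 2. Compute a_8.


The characteristic equation is t^2 - 4 t + 3 = 0, with roots r_1 = 3 and r_2 = 1 (so c_1 = r_1 + r_2, c_2 = -r_1 r_2 as required).
One can use the closed form a_n = A r_1^n + B r_2^n, but direct iteration is more reliable:
a_0 = 1, a_1 = 5, a_2 = 17, a_3 = 53, a_4 = 161, a_5 = 485, a_6 = 1457, a_7 = 4373, a_8 = 13121.
So a_8 = 13121.

13121


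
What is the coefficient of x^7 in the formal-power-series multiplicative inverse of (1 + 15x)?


The inverse is 1/(1 + 15x). Apply the geometric identity 1/(1 - y) = sum_{k>=0} y^k with y = -15x:
1/(1 + 15x) = sum_{k>=0} (-15)^k x^k.
So the coefficient of x^7 is (-15)^7 = -170859375.

-170859375


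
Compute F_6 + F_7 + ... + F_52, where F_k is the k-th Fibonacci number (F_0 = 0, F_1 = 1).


Use the identity sum_{k=0}^{N} F_k = F_{N+2} - 1 (which follows from F_{k+2} - F_{k+1} = F_k). Then
sum_{k=6}^{52} F_k = (F_{54} - 1) - (F_{7} - 1) = F_{54} - F_{7}.
Computing: F_{54} = 86267571272, F_{7} = 13, so
Sum = 86267571272 - 13 = 86267571259.

86267571259


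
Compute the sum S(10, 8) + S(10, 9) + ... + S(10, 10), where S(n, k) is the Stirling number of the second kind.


By definition, S(n, k) counts partitions of an n-set into exactly k nonempty blocks.
Computing row n = 10 for k = 8..10:
S(10, k): 750, 45, 1
Sum = 796.

796


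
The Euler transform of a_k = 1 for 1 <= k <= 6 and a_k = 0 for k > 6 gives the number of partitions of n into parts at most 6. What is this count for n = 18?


Partitions of 18 into parts at most 6:
Using generating function (1-x)^(-1)(1-x^2)^(-1)...(1-x^6)^(-1),
the coefficient of x^18 = 199

199


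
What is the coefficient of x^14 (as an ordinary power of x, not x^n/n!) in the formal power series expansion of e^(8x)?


The exponential series is e^y = sum_{k>=0} y^k / k!. Substituting y = 8x gives
e^(8x) = sum_{k>=0} 8^k x^k / k!.
So the coefficient of x^n is a^n/n! with a = 8, n = 14:
8^14 / 14! = 4398046511104/87178291200 = 2147483648/42567525

2147483648/42567525


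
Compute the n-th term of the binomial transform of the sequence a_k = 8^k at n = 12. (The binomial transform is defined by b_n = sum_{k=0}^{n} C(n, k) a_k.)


With a_k = 8^k, b_n = sum_{k=0}^{n} C(n, k) 8^k = (1 + 8)^n by the binomial theorem.
For n = 12: (1 + 8)^12 = 9^12 = 282429536481.

282429536481


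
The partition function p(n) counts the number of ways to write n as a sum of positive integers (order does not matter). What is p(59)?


Using the generating function prod_{k>=1} 1/(1-x^k), we compute p(59).
By dynamic programming over parts 1 through 59:
p(59) = 831820

831820


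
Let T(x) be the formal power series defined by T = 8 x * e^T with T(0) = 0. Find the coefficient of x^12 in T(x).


Apply the Lagrange inversion formula: if T = 8 x * phi(T) with phi(t) = e^t, then
[x^n] T = 8^n * (1/n) [t^(n-1)] phi(t)^n = 8^n * (1/n) [t^(n-1)] e^(n t) = 8^n * (1/n) * n^(n-1) / (n-1)! = 8^n * n^(n-1) / n!.
When c = 1 this is the Cayley count of rooted labeled trees on n vertices, divided by n!.
For n = 12: 8^12 * 12^11 / 12! = 68719476736 * 743008370688/479001600 = 205195258022068224/1925.

205195258022068224/1925


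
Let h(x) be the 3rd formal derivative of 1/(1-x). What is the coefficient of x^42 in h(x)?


Differentiating 3 times: d^3/dx^3 [1/(1-x)] = 3!/(1-x)^4.
The expansion 1/(1-x)^4 = sum_{k>=0} C(k+3, 3) x^k, so the coefficient of x^n in 3!/(1-x)^4 is 3! * C(n+3, 3).
For n = 42: 6 * C(45, 3) = 6 * 14190 = 85140

85140


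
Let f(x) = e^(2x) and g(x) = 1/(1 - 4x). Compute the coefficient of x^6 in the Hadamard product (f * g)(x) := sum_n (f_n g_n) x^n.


Expanding: f_k = 2^k/k! (from e^(2x)) and g_k = 4^k (from 1/(1 - 4x)). So the Hadamard coefficient (f * g)_k = 2^k 4^k / k! = (8)^k / k!.
For k = 6: 8^6/6! = 262144/720 = 16384/45.

16384/45


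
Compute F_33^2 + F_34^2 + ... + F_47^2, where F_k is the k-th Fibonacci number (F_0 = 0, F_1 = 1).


There is a standard identity sum_{k=0}^{N} F_k^2 = F_N * F_{N+1} (proved inductively from the telescoping relation F_k^2 = F_k F_{k+1} - F_{k-1} F_k). Then
sum_{k=33}^{47} F_k^2 = F_47 F_48 - F_32 F_33.
Computing: F_47 = 2971215073, F_48 = 4807526976, F_32 = 2178309, F_33 = 3524578.
Sum = 2971215073 * 4807526976 - 2178309 * 3524578 = 14284188937325330646.

14284188937325330646


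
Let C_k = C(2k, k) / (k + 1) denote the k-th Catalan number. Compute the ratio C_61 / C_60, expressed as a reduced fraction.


Using C_k = (2k)! / (k! (k+1)!), the ratio C_{k+1}/C_k simplifies to
C_{k+1}/C_k = [(2k+2)! / ((k+1)! (k+2)!)] * [k! (k+1)! / (2k)!]
 = (2k+2)(2k+1) / ((k+1)(k+2)) = 2(2k+1) / (k+2).
For k = 60: 2(2*60 + 1) / (60 + 2) = 242/62 = 121/31.

121/31


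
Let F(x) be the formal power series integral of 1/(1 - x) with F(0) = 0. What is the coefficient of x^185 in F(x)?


1/(1 - x) = sum_{k>=0} x^k. Integrating termwise and using F(0) = 0 gives
F(x) = sum_{k>=0} x^(k+1) / (k+1) = sum_{m>=1} x^m / m = -ln(1 - x).
So the coefficient of x^185 is 1/185 = 1/185.

1/185


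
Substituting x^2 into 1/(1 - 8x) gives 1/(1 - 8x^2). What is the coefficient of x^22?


The coefficient of x^(2m) in 1/(1 - 8x^2) is 8^m.
With n = 22 = 2*11, the coefficient is 8^11 = 8589934592.

8589934592


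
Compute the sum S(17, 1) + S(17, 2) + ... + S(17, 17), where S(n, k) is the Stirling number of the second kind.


By definition, S(n, k) counts partitions of an n-set into exactly k nonempty blocks.
Computing row n = 17 for k = 1..17:
S(17, k): 1, 65535, 21457825, 694337290, 5652751651, 17505749898, 25708104786, 20415995028, 9528822303, 2758334150, 512060978, 62022324, 4910178, 249900, 7820, 136, 1
Sum = 82864869804. (This equals Bell_17 since the sum runs over all k.)

82864869804


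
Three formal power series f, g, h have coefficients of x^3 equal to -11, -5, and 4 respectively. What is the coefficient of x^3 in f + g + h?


Series addition is componentwise:
-11 + -5 + 4
= -12

-12


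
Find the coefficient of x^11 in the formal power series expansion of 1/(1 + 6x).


Write 1/(1 + c x) = 1/(1 - (-c) x) and apply the geometric-series identity
1/(1 - y) = sum_{k>=0} y^k to get 1/(1 + c x) = sum_{k>=0} (-c)^k x^k.
So the coefficient of x^k is (-c)^k = (-1)^k * c^k.
Here c = 6 and k = 11:
(-6)^11 = -1 * 362797056 = -362797056

-362797056


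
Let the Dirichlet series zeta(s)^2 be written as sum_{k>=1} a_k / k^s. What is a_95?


The Dirichlet convolution of the constant function 1 with itself gives (1 * 1)(k) = sum_{d | k} 1 = d(k), the number of positive divisors of k.
Since zeta(s) = sum_{k>=1} 1/k^s, we have zeta(s)^2 = sum_{k>=1} d(k)/k^s, so a_k = d(k).
For k = 95: the divisors are 1, 5, 19, 95.
Count = 4.

4


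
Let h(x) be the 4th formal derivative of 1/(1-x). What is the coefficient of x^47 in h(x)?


Differentiating 4 times: d^4/dx^4 [1/(1-x)] = 4!/(1-x)^5.
The expansion 1/(1-x)^5 = sum_{k>=0} C(k+4, 4) x^k, so the coefficient of x^n in 4!/(1-x)^5 is 4! * C(n+4, 4).
For n = 47: 24 * C(51, 4) = 24 * 249900 = 5997600

5997600


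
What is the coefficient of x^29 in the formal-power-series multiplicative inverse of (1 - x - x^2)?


Let the inverse be f(x) = sum_{k>=0} a_k x^k. From f(x) * (1 - x - x^2) = 1 and matching coefficients:
 x^0: a_0 = 1.
 x^1: a_1 - a_0 = 0, so a_1 = 1.
 x^k (k >= 2): a_k - a_{k-1} - a_{k-2} = 0, i.e. a_k = a_{k-1} + a_{k-2}.
This is the Fibonacci-type recurrence shifted so that a_0 = a_1 = 1.
Iterating: a_0=1, a_1=1, a_2=2, a_3=3, a_4=5, a_5=8, a_6=13, a_7=21, a_8=34, a_9=55, ...
a_29 = 832040.

832040


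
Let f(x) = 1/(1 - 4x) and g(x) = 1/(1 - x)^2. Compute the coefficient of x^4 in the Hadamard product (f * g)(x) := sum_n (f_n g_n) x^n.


f has coefficients f_k = 4^k. For g = 1/(1 - x)^2 the coefficient is g_k = C(k + 1, 1) = k + 1. The Hadamard coefficient is (f * g)_k = 4^k * (k + 1).
For k = 4: 4^4 * 5 = 256 * 5 = 1280.

1280


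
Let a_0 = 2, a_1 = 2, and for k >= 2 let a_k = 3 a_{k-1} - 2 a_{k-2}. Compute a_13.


Iterating the recurrence forward:
a_0 = 2
a_1 = 2
a_2 = 3*2 - 2*2 = 2
a_3 = 3*2 - 2*2 = 2
a_4 = 3*2 - 2*2 = 2
a_5 = 3*2 - 2*2 = 2
a_6 = 3*2 - 2*2 = 2
a_7 = 3*2 - 2*2 = 2
a_8 = 3*2 - 2*2 = 2
a_9 = 3*2 - 2*2 = 2
a_10 = 3*2 - 2*2 = 2
a_11 = 3*2 - 2*2 = 2
a_12 = 3*2 - 2*2 = 2
a_13 = 3*2 - 2*2 = 2
So a_13 = 2.

2


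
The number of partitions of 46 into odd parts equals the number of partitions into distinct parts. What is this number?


Computing partitions of 46 into odd parts (1, 3, 5, ...):
Using the generating function prod_{k>=0} 1/(1-x^(2k+1)),
the count is 2304

2304


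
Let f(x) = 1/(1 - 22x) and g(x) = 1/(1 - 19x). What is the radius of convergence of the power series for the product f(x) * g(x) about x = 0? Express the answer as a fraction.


The radius of 1/(1 - 22x) is 1/22 (nearest singularity at x = 1/22), and the radius of 1/(1 - 19x) is 1/19.
The product f(x)*g(x) = 1/((1 - 22x)(1 - 19x)) has singularities at both 1/22 and 1/19, so its radius of convergence is the distance to the nearest one:
min(1/22, 1/19) = 1/22.

1/22


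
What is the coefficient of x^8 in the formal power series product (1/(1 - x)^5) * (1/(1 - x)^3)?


Combine the factors: (1/(1 - x)^5) * (1/(1 - x)^3) = 1/(1 - x)^8.
Then use 1/(1 - x)^r = sum_{k>=0} C(k + r - 1, r - 1) x^k with r = 8 and k = 8:
C(15, 7) = 6435.

6435


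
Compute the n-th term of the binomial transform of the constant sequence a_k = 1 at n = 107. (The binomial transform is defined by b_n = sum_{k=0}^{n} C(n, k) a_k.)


With a_k = 1 for all k, b_n = sum_{k=0}^{n} C(n, k) = 2^n by the binomial theorem.
For n = 107: 2^107 = 162259276829213363391578010288128.

162259276829213363391578010288128


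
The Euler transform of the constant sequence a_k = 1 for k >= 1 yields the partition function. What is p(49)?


The Euler transform converts the sequence a_k = 1 into the number of integer partitions.
Using the recurrence or dynamic programming:
p(49) = 173525

173525


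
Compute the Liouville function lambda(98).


The Liouville function is lambda(k) = (-1)^Omega(k), where Omega(k) counts the prime factors of k with multiplicity.
Factoring: 98 = 2 * 7 * 7, so Omega(98) = 3.
lambda(98) = (-1)^3 = -1.

-1
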